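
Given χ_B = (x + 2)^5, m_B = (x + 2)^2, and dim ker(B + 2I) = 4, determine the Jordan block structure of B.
Jordan blocks: (-2, 2), (-2, 1), (-2, 1), (-2, 1)

λ = -2: algebraic multiplicity 5 (exponent in χ_B), largest block size 2 (exponent in m_B), 4 blocks (geometric multiplicity). These force block sizes [2, 1, 1, 1].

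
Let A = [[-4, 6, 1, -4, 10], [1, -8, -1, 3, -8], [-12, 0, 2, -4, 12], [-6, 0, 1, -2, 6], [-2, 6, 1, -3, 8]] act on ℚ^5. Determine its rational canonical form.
R = [[0, 6, 0, 0, 0], [1, -2, 0, 0, 0], [0, 0, 0, 0, 0], [0, 0, 1, 0, 6], [0, 0, 0, 1, -2]]

The invariant factors of A (the non-unit diagonal entries of the Smith normal form of xI - A over ℚ[x]) are x^2 + 2x - 6, x(x^2 + 2x - 6), each dividing the next. The characteristic polynomial is their product, x(x^2 + 2x - 6)^2.

The rational canonical form is the block-diagonal matrix of companion matrices C(f_i):
R = [[0, 6, 0, 0, 0], [1, -2, 0, 0, 0], [0, 0, 0, 0, 0], [0, 0, 1, 0, 6], [0, 0, 0, 1, -2]].

Note the characteristic polynomial does not split into linear factors over ℚ, so A has no Jordan form over ℚ; the rational canonical form exists over any field.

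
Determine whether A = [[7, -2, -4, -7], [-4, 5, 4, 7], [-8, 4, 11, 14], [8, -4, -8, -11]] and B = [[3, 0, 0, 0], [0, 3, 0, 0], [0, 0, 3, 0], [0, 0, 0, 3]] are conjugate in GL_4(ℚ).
Both have characteristic polynomial (x - 3)^4, but the minimal polynomial of A is (x - 3)^2 while the minimal polynomial of B is x - 3. The minimal polynomial is a similarity invariant, so A and B are not similar.

No.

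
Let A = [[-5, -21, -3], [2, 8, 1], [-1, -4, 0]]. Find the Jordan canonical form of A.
J = [[1, 1, 0], [0, 1, 1], [0, 0, 1]]

The characteristic polynomial is det(xI - A) = (x - 1)^3, so the eigenvalues are 1 (algebraic multiplicity 3).

For λ = 1: rank(A - I) = 2, rank((A - I)^2) = 1, rank((A - I)^3) = 0. The eigenspace has dimension 3 - 2 = 1, so there is 1 Jordan block; the rank sequence gives block sizes [3].

Assembling the blocks gives the Jordan form J above.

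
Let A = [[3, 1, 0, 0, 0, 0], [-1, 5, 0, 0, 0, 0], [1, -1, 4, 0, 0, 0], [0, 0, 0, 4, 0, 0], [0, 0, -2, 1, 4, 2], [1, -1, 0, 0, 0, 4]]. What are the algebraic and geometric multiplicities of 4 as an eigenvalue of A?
algebraic multiplicity 6, geometric multiplicity 4

The characteristic polynomial is (x - 4)^6, so the factor x - 4 appears with exponent 6: the algebraic multiplicity is 6.

rank(A - 4I) = 2, so the eigenspace has dimension 6 - 2 = 4: the geometric multiplicity is 4.

Since 4 < 6, A is not diagonalizable.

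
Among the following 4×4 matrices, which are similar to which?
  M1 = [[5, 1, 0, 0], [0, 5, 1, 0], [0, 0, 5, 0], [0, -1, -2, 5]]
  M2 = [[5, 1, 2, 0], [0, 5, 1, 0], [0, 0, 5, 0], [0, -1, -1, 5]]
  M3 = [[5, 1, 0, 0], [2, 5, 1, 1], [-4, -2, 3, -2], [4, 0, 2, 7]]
Characteristic polynomials: χ_{M1} = (x - 5)^4, χ_{M2} = (x - 5)^4, χ_{M3} = (x - 5)^4.

{M1, M2, M3}: invariant factors x - 5, (x - 5)^3.

Matrices are similar if and only if their invariant-factor lists agree; the partition into similarity classes is {M1, M2, M3}.

1 class: {M1, M2, M3}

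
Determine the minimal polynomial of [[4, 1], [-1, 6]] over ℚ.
The characteristic polynomial factors as (x - 5)^2. The minimal polynomial is ∏(x - λ)^{k_λ} where k_λ is the size of the largest Jordan block at λ.

For λ = 5: rank(A - 5I) = 1, and the largest Jordan block has size 2 (the smallest k with rank((A - 5I)^k) = rank((A - 5I)^(k+1))).

So m_A(x) = (x - 5)^2.

m_A(x) = (x - 5)^2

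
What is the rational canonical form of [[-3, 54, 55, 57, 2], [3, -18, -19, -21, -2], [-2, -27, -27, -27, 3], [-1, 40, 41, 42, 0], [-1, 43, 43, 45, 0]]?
R = [[0, 0, 0, 0, -36], [1, 0, 0, 0, 15], [0, 1, 0, 0, 26], [0, 0, 1, 0, -3], [0, 0, 0, 1, -6]]

The invariant factors of A (the non-unit diagonal entries of the Smith normal form of xI - A over ℚ[x]) are (x + 4)(x^2 + x - 3)^2, each dividing the next. The characteristic polynomial is their product, (x + 4)(x^2 + x - 3)^2.

The rational canonical form is the block-diagonal matrix of companion matrices C(f_i):
R = [[0, 0, 0, 0, -36], [1, 0, 0, 0, 15], [0, 1, 0, 0, 26], [0, 0, 1, 0, -3], [0, 0, 0, 1, -6]].

Note the characteristic polynomial does not split into linear factors over ℚ, so A has no Jordan form over ℚ; the rational canonical form exists over any field.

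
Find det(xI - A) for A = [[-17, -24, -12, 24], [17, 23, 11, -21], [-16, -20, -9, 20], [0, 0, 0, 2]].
xI - A = [[x + 17, 24, 12, -24], [-17, x - 23, -11, 21], [16, 20, x + 9, -20], [0, 0, 0, x - 2]].

Expanding det(xI - A) along the first row:
det(xI - A) = + (x + 17)·det([[x - 23, -11, 21], [20, x + 9, -20], [0, 0, x - 2]]) - (24)·det([[-17, -11, 21], [16, x + 9, -20], [0, 0, x - 2]]) + (12)·det([[-17, x - 23, 21], [16, 20, -20], [0, 0, x - 2]]) - (-24)·det([[-17, x - 23, -11], [16, 20, x + 9], [0, 0, 0]]).

Evaluating gives χ_A(x) = x^4 + x^3 - 15x^2 + 23x - 10 = (x - 2)(x - 1)^2(x + 5).

χ_A(x) = (x - 2)(x - 1)^2(x + 5)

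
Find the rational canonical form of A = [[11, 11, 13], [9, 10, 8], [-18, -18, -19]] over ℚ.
R = [[0, 0, 25], [1, 0, 10], [0, 1, 2]]

The invariant factors of A (the non-unit diagonal entries of the Smith normal form of xI - A over ℚ[x]) are (x - 5)(x^2 + 3x + 5), each dividing the next. The characteristic polynomial is their product, (x - 5)(x^2 + 3x + 5).

The rational canonical form is the block-diagonal matrix of companion matrices C(f_i):
R = [[0, 0, 25], [1, 0, 10], [0, 1, 2]].

Note the characteristic polynomial does not split into linear factors over ℚ, so A has no Jordan form over ℚ; the rational canonical form exists over any field.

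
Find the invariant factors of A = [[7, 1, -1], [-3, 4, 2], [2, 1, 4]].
(x - 5)^3

The Jordan structure of A has elementary divisors (x - 5)^3. Arranging the block sizes at each eigenvalue in decreasing order and taking row products gives the invariant factors.

Invariant factors (smallest first, each dividing the next): (x - 5)^3.

Check: the last factor (x - 5)^3 is the minimal polynomial, and the product (x - 5)^3 is the characteristic polynomial.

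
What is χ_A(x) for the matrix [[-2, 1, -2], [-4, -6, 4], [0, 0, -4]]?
xI - A = [[x + 2, -1, 2], [4, x + 6, -4], [0, 0, x + 4]].

Expanding det(xI - A) along the first row:
det(xI - A) = + (x + 2)·det([[x + 6, -4], [0, x + 4]]) - (-1)·det([[4, -4], [0, x + 4]]) + (2)·det([[4, x + 6], [0, 0]]).

Evaluating gives χ_A(x) = x^3 + 12x^2 + 48x + 64 = (x + 4)^3.

χ_A(x) = (x + 4)^3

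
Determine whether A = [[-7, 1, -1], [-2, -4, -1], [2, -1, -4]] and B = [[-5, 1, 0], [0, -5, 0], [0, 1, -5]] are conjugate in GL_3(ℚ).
Yes.

Two matrices over a field are similar if and only if they have the same invariant factors.

Both A and B have characteristic polynomial (x + 5)^3 and minimal polynomial (x + 5)^2. Computing further, both have invariant factors x + 5, (x + 5)^2. Hence A and B are similar.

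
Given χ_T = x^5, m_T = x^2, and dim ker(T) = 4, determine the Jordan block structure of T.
λ = 0: algebraic multiplicity 5 (exponent in χ_T), largest block size 2 (exponent in m_T), 4 blocks (geometric multiplicity). These force block sizes [2, 1, 1, 1].

Jordan blocks: (0, 2), (0, 1), (0, 1), (0, 1)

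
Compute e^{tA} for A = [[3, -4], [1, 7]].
e^{tA} = [[(1 - 2*t)*e^{5*t}, -4*t*e^{5*t}], [t*e^{5*t}, (2*t + 1)*e^{5*t}]]

A has Jordan form J = [[5, 1], [0, 5]] with A = PJP^{-1}, so e^{tA} = P e^{tJ} P^{-1}.

For a Jordan block J_k(λ), e^{tJ_k(λ)} = e^{λt} · (I + tN + t^2 N^2/2! + ... + t^{k-1} N^{k-1}/(k-1)!) where N is the nilpotent superdiagonal part.

Assembling the blocks and conjugating back gives the entries of e^{tA} as shown above.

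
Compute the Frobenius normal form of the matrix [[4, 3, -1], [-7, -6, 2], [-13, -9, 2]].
R = [[0, 0, 3], [1, 0, 2], [0, 1, 0]]

The invariant factors of A (the non-unit diagonal entries of the Smith normal form of xI - A over ℚ[x]) are x^3 - 2x - 3, each dividing the next. The characteristic polynomial is their product, x^3 - 2x - 3.

The rational canonical form is the block-diagonal matrix of companion matrices C(f_i):
R = [[0, 0, 3], [1, 0, 2], [0, 1, 0]].

Note the characteristic polynomial does not split into linear factors over ℚ, so A has no Jordan form over ℚ; the rational canonical form exists over any field.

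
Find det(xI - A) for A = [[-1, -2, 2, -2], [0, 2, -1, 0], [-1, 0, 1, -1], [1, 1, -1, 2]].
xI - A = [[x + 1, 2, -2, 2], [0, x - 2, 1, 0], [1, 0, x - 1, 1], [-1, -1, 1, x - 2]].

Expanding det(xI - A) along the first row:
det(xI - A) = + (x + 1)·det([[x - 2, 1, 0], [0, x - 1, 1], [-1, 1, x - 2]]) - (2)·det([[0, 1, 0], [1, x - 1, 1], [-1, 1, x - 2]]) + (-2)·det([[0, x - 2, 0], [1, 0, 1], [-1, -1, x - 2]]) - (2)·det([[0, x - 2, 1], [1, 0, x - 1], [-1, -1, 1]]).

Evaluating gives χ_A(x) = x^4 - 4x^3 + 6x^2 - 4x + 1 = (x - 1)^4.

χ_A(x) = (x - 1)^4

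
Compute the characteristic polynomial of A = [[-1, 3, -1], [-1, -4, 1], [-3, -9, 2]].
xI - A = [[x + 1, -3, 1], [1, x + 4, -1], [3, 9, x - 2]].

Expanding det(xI - A) along the first row:
det(xI - A) = + (x + 1)·det([[x + 4, -1], [9, x - 2]]) - (-3)·det([[1, -1], [3, x - 2]]) + (1)·det([[1, x + 4], [3, 9]]).

Evaluating gives χ_A(x) = x^3 + 3x^2 + 3x + 1 = (x + 1)^3.

χ_A(x) = (x + 1)^3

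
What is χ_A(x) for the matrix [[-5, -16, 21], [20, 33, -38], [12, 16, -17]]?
χ_A(x) = (x - 5)^2(x - 1)

xI - A = [[x + 5, 16, -21], [-20, x - 33, 38], [-12, -16, x + 17]].

Expanding det(xI - A) along the first row:
det(xI - A) = + (x + 5)·det([[x - 33, 38], [-16, x + 17]]) - (16)·det([[-20, 38], [-12, x + 17]]) + (-21)·det([[-20, x - 33], [-12, -16]]).

Evaluating gives χ_A(x) = x^3 - 11x^2 + 35x - 25 = (x - 5)^2(x - 1).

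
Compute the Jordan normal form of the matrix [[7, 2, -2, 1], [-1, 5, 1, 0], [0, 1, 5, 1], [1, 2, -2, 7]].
The characteristic polynomial is det(xI - A) = (x - 6)^4, so the eigenvalues are 6 (algebraic multiplicity 4).

For λ = 6: rank(A - 6I) = 2, rank((A - 6I)^2) = 0. The eigenspace has dimension 4 - 2 = 2, so there are 2 Jordan blocks; the rank sequence gives block sizes [2, 2].

Assembling the blocks gives the Jordan form J above.

J = [[6, 1, 0, 0], [0, 6, 0, 0], [0, 0, 6, 1], [0, 0, 0, 6]]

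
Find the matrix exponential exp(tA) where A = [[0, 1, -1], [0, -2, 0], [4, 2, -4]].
e^{tA} = [[(2*t + 1)*e^{-2*t}, t*e^{-2*t}, -t*e^{-2*t}], [0, e^{-2*t}, 0], [4*t*e^{-2*t}, 2*t*e^{-2*t}, (1 - 2*t)*e^{-2*t}]]

A has Jordan form J = [[-2, 1, 0], [0, -2, 0], [0, 0, -2]] with A = PJP^{-1}, so e^{tA} = P e^{tJ} P^{-1}.

For a Jordan block J_k(λ), e^{tJ_k(λ)} = e^{λt} · (I + tN + t^2 N^2/2! + ... + t^{k-1} N^{k-1}/(k-1)!) where N is the nilpotent superdiagonal part.

Assembling the blocks and conjugating back gives the entries of e^{tA} as shown above.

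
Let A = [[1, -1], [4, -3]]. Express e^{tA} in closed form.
A has Jordan form J = [[-1, 1], [0, -1]] with A = PJP^{-1}, so e^{tA} = P e^{tJ} P^{-1}.

For a Jordan block J_k(λ), e^{tJ_k(λ)} = e^{λt} · (I + tN + t^2 N^2/2! + ... + t^{k-1} N^{k-1}/(k-1)!) where N is the nilpotent superdiagonal part.

Assembling the blocks and conjugating back gives the entries of e^{tA} as shown above.

e^{tA} = [[(2*t + 1)*e^{-t}, -t*e^{-t}], [4*t*e^{-t}, (1 - 2*t)*e^{-t}]]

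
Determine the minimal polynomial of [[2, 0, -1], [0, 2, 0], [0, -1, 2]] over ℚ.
m_A(x) = (x - 2)^3

The characteristic polynomial factors as (x - 2)^3. The minimal polynomial is ∏(x - λ)^{k_λ} where k_λ is the size of the largest Jordan block at λ.

For λ = 2: rank(A - 2I) = 2, and the largest Jordan block has size 3 (the smallest k with rank((A - 2I)^k) = rank((A - 2I)^(k+1))).

So m_A(x) = (x - 2)^3.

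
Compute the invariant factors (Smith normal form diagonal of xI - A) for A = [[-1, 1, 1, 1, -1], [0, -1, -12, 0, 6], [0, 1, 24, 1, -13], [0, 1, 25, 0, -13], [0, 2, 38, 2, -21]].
x + 1, x + 1, (x - 5)(x + 1)^2

The Jordan structure of A has elementary divisors (x + 1)^2, (x + 1), (x + 1), (x - 5). Arranging the block sizes at each eigenvalue in decreasing order and taking row products gives the invariant factors.

Invariant factors (smallest first, each dividing the next): x + 1, x + 1, (x - 5)(x + 1)^2.

Check: the last factor (x - 5)(x + 1)^2 is the minimal polynomial, and the product (x - 5)(x + 1)^4 is the characteristic polynomial.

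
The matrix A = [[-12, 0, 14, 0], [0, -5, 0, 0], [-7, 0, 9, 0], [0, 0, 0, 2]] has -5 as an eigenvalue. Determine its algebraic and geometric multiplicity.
algebraic multiplicity 2, geometric multiplicity 2

The characteristic polynomial is (x - 2)^2(x + 5)^2, so the factor x + 5 appears with exponent 2: the algebraic multiplicity is 2.

rank(A + 5I) = 2, so the eigenspace has dimension 4 - 2 = 2: the geometric multiplicity is 2.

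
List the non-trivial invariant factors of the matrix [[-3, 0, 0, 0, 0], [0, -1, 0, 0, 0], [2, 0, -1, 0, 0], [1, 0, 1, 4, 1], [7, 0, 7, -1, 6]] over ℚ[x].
The Jordan structure of A has elementary divisors (x + 3), (x + 1), (x + 1), (x - 5)^2. Arranging the block sizes at each eigenvalue in decreasing order and taking row products gives the invariant factors.

Invariant factors (smallest first, each dividing the next): x + 1, (x - 5)^2(x + 1)(x + 3).

Check: the last factor (x - 5)^2(x + 1)(x + 3) is the minimal polynomial, and the product (x - 5)^2(x + 1)^2(x + 3) is the characteristic polynomial.

x + 1, (x - 5)^2(x + 1)(x + 3)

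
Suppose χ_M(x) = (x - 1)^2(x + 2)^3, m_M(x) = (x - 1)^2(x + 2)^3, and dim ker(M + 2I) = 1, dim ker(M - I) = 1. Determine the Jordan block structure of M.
λ = -2: algebraic multiplicity 3 (exponent in χ_M), largest block size 3 (exponent in m_M), 1 block (geometric multiplicity). This forces block sizes [3].
λ = 1: algebraic multiplicity 2 (exponent in χ_M), largest block size 2 (exponent in m_M), 1 block (geometric multiplicity). This forces block sizes [2].

Jordan blocks: (-2, 3), (1, 2)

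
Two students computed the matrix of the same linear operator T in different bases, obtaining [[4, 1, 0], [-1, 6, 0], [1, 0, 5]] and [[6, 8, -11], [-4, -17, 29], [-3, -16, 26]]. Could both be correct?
Two matrices over a field are similar if and only if they have the same invariant factors.

Both A and B have characteristic polynomial (x - 5)^3 and minimal polynomial (x - 5)^3. Computing further, both have invariant factors (x - 5)^3. Hence A and B are similar.

Yes.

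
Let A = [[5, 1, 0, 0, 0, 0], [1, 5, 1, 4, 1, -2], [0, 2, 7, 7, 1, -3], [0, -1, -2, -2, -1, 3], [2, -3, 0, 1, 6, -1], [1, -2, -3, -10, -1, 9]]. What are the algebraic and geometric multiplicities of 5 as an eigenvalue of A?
The characteristic polynomial is (x - 5)^6, so the factor x - 5 appears with exponent 6: the algebraic multiplicity is 6.

rank(A - 5I) = 3, so the eigenspace has dimension 6 - 3 = 3: the geometric multiplicity is 3.

Since 3 < 6, A is not diagonalizable.

algebraic multiplicity 6, geometric multiplicity 3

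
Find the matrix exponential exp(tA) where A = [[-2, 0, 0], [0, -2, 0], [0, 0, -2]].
A has Jordan form J = [[-2, 0, 0], [0, -2, 0], [0, 0, -2]] with A = PJP^{-1}, so e^{tA} = P e^{tJ} P^{-1}.

For a Jordan block J_k(λ), e^{tJ_k(λ)} = e^{λt} · (I + tN + t^2 N^2/2! + ... + t^{k-1} N^{k-1}/(k-1)!) where N is the nilpotent superdiagonal part.

Assembling the blocks and conjugating back gives the entries of e^{tA} as shown above.

e^{tA} = [[e^{-2*t}, 0, 0], [0, e^{-2*t}, 0], [0, 0, e^{-2*t}]]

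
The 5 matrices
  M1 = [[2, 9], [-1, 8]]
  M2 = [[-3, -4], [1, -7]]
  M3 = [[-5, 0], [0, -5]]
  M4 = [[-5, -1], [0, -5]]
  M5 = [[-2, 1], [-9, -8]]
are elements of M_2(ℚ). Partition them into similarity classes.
3 classes: {M1}, {M2, M4, M5}, {M3}

Characteristic polynomials: χ_{M1} = (x - 5)^2, χ_{M2} = (x + 5)^2, χ_{M3} = (x + 5)^2, χ_{M4} = (x + 5)^2, χ_{M5} = (x + 5)^2.

{M1}: invariant factors (x - 5)^2.

{M2, M4, M5}: invariant factors (x + 5)^2.

{M3}: invariant factors x + 5, x + 5.

Matrices are similar if and only if their invariant-factor lists agree; the partition into similarity classes is {M1}, {M2, M4, M5}, {M3}.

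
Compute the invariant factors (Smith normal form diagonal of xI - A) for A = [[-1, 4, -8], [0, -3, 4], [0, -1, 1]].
The Jordan structure of A has elementary divisors (x + 1)^2, (x + 1). Arranging the block sizes at each eigenvalue in decreasing order and taking row products gives the invariant factors.

Invariant factors (smallest first, each dividing the next): x + 1, (x + 1)^2.

Check: the last factor (x + 1)^2 is the minimal polynomial, and the product (x + 1)^3 is the characteristic polynomial.

x + 1, (x + 1)^2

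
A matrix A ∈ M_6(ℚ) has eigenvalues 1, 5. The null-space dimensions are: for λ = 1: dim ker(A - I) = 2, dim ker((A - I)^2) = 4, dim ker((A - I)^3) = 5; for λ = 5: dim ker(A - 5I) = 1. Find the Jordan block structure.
λ = 1: successive nullity increments [2, 2, 1] count blocks of size ≥ k; block sizes are [3, 2].
λ = 5: successive nullity increments [1] count blocks of size ≥ k; block sizes are [1].

Jordan blocks: (1, 3), (1, 2), (5, 1)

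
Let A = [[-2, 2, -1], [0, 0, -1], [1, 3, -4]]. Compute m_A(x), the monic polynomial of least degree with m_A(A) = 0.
m_A(x) = (x + 2)^3

The characteristic polynomial factors as (x + 2)^3. The minimal polynomial is ∏(x - λ)^{k_λ} where k_λ is the size of the largest Jordan block at λ.

For λ = -2: rank(A + 2I) = 2, and the largest Jordan block has size 3 (the smallest k with rank((A + 2I)^k) = rank((A + 2I)^(k+1))).

So m_A(x) = (x + 2)^3.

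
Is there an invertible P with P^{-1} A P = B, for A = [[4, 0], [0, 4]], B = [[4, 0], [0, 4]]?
Two matrices over a field are similar if and only if they have the same invariant factors.

Both A and B have characteristic polynomial (x - 4)^2 and minimal polynomial x - 4. Computing further, both have invariant factors x - 4, x - 4. Hence A and B are similar.

Yes.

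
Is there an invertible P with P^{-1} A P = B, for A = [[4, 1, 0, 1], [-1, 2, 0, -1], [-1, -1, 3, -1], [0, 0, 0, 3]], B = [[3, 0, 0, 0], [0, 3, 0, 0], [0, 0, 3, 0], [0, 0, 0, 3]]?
No.

Both have characteristic polynomial (x - 3)^4, but the minimal polynomial of A is (x - 3)^2 while the minimal polynomial of B is x - 3. The minimal polynomial is a similarity invariant, so A and B are not similar.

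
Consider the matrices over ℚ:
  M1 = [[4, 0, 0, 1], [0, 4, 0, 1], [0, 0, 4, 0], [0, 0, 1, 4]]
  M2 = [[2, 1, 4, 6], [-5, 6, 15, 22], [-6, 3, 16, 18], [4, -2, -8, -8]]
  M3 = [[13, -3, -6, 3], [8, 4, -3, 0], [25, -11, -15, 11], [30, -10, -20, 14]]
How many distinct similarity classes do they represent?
Characteristic polynomials: χ_{M1} = (x - 4)^4, χ_{M2} = (x - 4)^4, χ_{M3} = (x - 4)^4.

{M1, M2, M3}: invariant factors x - 4, (x - 4)^3.

Matrices are similar if and only if their invariant-factor lists agree; the partition into similarity classes is {M1, M2, M3}.

1 class: {M1, M2, M3}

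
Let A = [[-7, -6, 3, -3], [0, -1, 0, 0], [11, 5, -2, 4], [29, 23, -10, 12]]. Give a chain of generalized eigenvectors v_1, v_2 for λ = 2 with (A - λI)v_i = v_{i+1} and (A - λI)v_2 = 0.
v_1 = [[-1, 0, 1, 4]]^T, v_2 = [[0, 0, 1, 1]]^T

We seek v_1 ∈ ker((A - 2I)^2) \ ker(A - 2I), then set v_{i+1} = (A - 2I) v_i.

One such chain is v_1 = [[-1, 0, 1, 4]]^T, v_2 = [[0, 0, 1, 1]]^T. Check: (A - 2I) v_2 = [[0, 0, 0, 0]]^T = 0.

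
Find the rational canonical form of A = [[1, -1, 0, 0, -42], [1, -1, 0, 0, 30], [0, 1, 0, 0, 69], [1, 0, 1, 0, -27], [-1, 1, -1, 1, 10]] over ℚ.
The invariant factors of A (the non-unit diagonal entries of the Smith normal form of xI - A over ℚ[x]) are (x - 6)(x - 4)(x^3 + 3), each dividing the next. The characteristic polynomial is their product, (x - 6)(x - 4)(x^3 + 3).

The rational canonical form is the block-diagonal matrix of companion matrices C(f_i):
R = [[0, 0, 0, 0, -72], [1, 0, 0, 0, 30], [0, 1, 0, 0, -3], [0, 0, 1, 0, -24], [0, 0, 0, 1, 10]].

Note the characteristic polynomial does not split into linear factors over ℚ, so A has no Jordan form over ℚ; the rational canonical form exists over any field.

R = [[0, 0, 0, 0, -72], [1, 0, 0, 0, 30], [0, 1, 0, 0, -3], [0, 0, 1, 0, -24], [0, 0, 0, 1, 10]]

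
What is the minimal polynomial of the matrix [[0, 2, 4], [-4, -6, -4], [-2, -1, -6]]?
m_A(x) = (x + 4)^2

The characteristic polynomial factors as (x + 4)^3. The minimal polynomial is ∏(x - λ)^{k_λ} where k_λ is the size of the largest Jordan block at λ.

For λ = -4: rank(A + 4I) = 1, and the largest Jordan block has size 2 (the smallest k with rank((A + 4I)^k) = rank((A + 4I)^(k+1))).

So m_A(x) = (x + 4)^2.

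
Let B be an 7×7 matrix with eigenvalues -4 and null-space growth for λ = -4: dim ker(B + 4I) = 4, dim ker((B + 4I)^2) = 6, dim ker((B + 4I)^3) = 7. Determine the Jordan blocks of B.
Jordan blocks: (-4, 3), (-4, 2), (-4, 1), (-4, 1)

λ = -4: successive nullity increments [4, 2, 1] count blocks of size ≥ k; block sizes are [3, 2, 1, 1].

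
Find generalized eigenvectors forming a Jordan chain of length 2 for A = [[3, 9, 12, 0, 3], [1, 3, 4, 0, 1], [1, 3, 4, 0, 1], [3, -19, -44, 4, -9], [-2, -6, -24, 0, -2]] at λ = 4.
We seek v_1 ∈ ker((A - 4I)^2) \ ker(A - 4I), then set v_{i+1} = (A - 4I) v_i.

One such chain is v_1 = [[0, 0, 0, 0, 1]]^T, v_2 = [[3, 1, 1, -9, -6]]^T. Check: (A - 4I) v_2 = [[0, 0, 0, 0, 0]]^T = 0.

v_1 = [[0, 0, 0, 0, 1]]^T, v_2 = [[3, 1, 1, -9, -6]]^T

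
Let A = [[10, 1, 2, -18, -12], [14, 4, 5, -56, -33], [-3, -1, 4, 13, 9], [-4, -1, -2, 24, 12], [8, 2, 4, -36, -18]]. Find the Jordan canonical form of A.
The characteristic polynomial is det(xI - A) = (x - 6)^3(x - 3)^2, so the eigenvalues are 3 (algebraic multiplicity 2), 6 (algebraic multiplicity 3).

For λ = 3: rank(A - 3I) = 4, rank((A - 3I)^2) = 3. The eigenspace has dimension 5 - 4 = 1, so there is 1 Jordan block; the rank sequence gives block sizes [2].

For λ = 6: rank(A - 6I) = 3, rank((A - 6I)^2) = 2. The eigenspace has dimension 5 - 3 = 2, so there are 2 Jordan blocks; the rank sequence gives block sizes [2, 1].

Assembling the blocks gives the Jordan form J above.

J = [[3, 1, 0, 0, 0], [0, 3, 0, 0, 0], [0, 0, 6, 1, 0], [0, 0, 0, 6, 0], [0, 0, 0, 0, 6]]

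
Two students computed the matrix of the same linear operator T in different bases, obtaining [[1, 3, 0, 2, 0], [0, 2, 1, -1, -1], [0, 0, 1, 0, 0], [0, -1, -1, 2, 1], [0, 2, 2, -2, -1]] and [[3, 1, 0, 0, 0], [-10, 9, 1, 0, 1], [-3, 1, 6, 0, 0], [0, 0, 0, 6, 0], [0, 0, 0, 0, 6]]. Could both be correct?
No.

trace(A) = 5 but trace(B) = 30. The trace is a similarity invariant, so A and B are not similar.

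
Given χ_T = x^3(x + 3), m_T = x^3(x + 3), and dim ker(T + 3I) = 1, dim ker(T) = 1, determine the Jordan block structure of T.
λ = -3: algebraic multiplicity 1 (exponent in χ_T), largest block size 1 (exponent in m_T), 1 block (geometric multiplicity). This forces block sizes [1].
λ = 0: algebraic multiplicity 3 (exponent in χ_T), largest block size 3 (exponent in m_T), 1 block (geometric multiplicity). This forces block sizes [3].

Jordan blocks: (-3, 1), (0, 3)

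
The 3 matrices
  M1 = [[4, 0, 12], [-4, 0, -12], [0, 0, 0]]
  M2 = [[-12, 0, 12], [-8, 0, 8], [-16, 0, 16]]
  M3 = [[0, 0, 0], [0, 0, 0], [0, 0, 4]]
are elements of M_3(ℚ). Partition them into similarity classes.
Characteristic polynomials: χ_{M1} = x^2(x - 4), χ_{M2} = x^2(x - 4), χ_{M3} = x^2(x - 4).

{M1, M2, M3}: invariant factors x, x(x - 4).

Matrices are similar if and only if their invariant-factor lists agree; the partition into similarity classes is {M1, M2, M3}.

1 class: {M1, M2, M3}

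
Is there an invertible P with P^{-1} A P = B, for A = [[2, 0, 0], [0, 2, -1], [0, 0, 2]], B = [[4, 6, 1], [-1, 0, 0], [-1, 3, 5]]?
No.

trace(A) = 6 but trace(B) = 9. The trace is a similarity invariant, so A and B are not similar.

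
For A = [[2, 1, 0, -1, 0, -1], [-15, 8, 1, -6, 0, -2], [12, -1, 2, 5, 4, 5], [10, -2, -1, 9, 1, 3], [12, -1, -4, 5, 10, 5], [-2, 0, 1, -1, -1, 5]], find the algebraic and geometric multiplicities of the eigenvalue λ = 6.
The characteristic polynomial is (x - 6)^6, so the factor x - 6 appears with exponent 6: the algebraic multiplicity is 6.

rank(A - 6I) = 3, so the eigenspace has dimension 6 - 3 = 3: the geometric multiplicity is 3.

Since 3 < 6, A is not diagonalizable.

algebraic multiplicity 6, geometric multiplicity 3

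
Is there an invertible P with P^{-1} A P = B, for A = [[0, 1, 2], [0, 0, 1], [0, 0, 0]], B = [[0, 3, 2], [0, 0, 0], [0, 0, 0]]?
Both have characteristic polynomial x^3, but the minimal polynomial of A is x^3 while the minimal polynomial of B is x^2. The minimal polynomial is a similarity invariant, so A and B are not similar.

No.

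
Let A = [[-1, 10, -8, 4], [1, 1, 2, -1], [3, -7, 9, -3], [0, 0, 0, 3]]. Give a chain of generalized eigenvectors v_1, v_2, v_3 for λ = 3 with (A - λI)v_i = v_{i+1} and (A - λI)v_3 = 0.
We seek v_1 ∈ ker((A - 3I)^3) \ ker((A - 3I)^2), then set v_{i+1} = (A - 3I) v_i.

One such chain is v_1 = [[-1, 0, 1, 0]]^T, v_2 = [[-4, 1, 3, 0]]^T, v_3 = [[2, 0, -1, 0]]^T. Check: (A - 3I) v_3 = [[0, 0, 0, 0]]^T = 0.

v_1 = [[-1, 0, 1, 0]]^T, v_2 = [[-4, 1, 3, 0]]^T, v_3 = [[2, 0, -1, 0]]^T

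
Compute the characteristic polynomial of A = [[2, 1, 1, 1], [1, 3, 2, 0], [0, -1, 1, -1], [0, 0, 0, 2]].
χ_A(x) = (x - 2)^4

xI - A = [[x - 2, -1, -1, -1], [-1, x - 3, -2, 0], [0, 1, x - 1, 1], [0, 0, 0, x - 2]].

Expanding det(xI - A) along the first row:
det(xI - A) = + (x - 2)·det([[x - 3, -2, 0], [1, x - 1, 1], [0, 0, x - 2]]) - (-1)·det([[-1, -2, 0], [0, x - 1, 1], [0, 0, x - 2]]) + (-1)·det([[-1, x - 3, 0], [0, 1, 1], [0, 0, x - 2]]) - (-1)·det([[-1, x - 3, -2], [0, 1, x - 1], [0, 0, 0]]).

Evaluating gives χ_A(x) = x^4 - 8x^3 + 24x^2 - 32x + 16 = (x - 2)^4.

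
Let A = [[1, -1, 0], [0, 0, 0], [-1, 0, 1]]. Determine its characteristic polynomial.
χ_A(x) = x(x - 1)^2

xI - A = [[x - 1, 1, 0], [0, x, 0], [1, 0, x - 1]].

Expanding det(xI - A) along the first row:
det(xI - A) = + (x - 1)·det([[x, 0], [0, x - 1]]) - (1)·det([[0, 0], [1, x - 1]]) + (0)·det([[0, x], [1, 0]]).

Evaluating gives χ_A(x) = x^3 - 2x^2 + x = x(x - 1)^2.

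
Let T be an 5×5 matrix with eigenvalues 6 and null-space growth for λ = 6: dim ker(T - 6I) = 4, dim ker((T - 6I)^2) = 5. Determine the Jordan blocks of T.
Jordan blocks: (6, 2), (6, 1), (6, 1), (6, 1)

λ = 6: successive nullity increments [4, 1] count blocks of size ≥ k; block sizes are [2, 1, 1, 1].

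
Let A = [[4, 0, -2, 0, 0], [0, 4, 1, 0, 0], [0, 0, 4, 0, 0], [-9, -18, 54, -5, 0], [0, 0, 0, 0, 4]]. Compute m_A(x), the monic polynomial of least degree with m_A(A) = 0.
The characteristic polynomial factors as (x - 4)^4(x + 5). The minimal polynomial is ∏(x - λ)^{k_λ} where k_λ is the size of the largest Jordan block at λ.

For λ = -5: rank(A + 5I) = 4, and the largest Jordan block has size 1 (the smallest k with rank((A + 5I)^k) = rank((A + 5I)^(k+1))).
For λ = 4: rank(A - 4I) = 2, and the largest Jordan block has size 2 (the smallest k with rank((A - 4I)^k) = rank((A - 4I)^(k+1))).

So m_A(x) = (x - 4)^2(x + 5).

m_A(x) = (x - 4)^2(x + 5)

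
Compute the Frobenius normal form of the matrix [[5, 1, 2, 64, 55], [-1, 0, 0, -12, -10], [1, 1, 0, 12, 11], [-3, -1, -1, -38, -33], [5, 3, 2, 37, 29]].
The invariant factors of A (the non-unit diagonal entries of the Smith normal form of xI - A over ℚ[x]) are x(x + 4)(x^3 - 2x - 3), each dividing the next. The characteristic polynomial is their product, x(x + 4)(x^3 - 2x - 3).

The rational canonical form is the block-diagonal matrix of companion matrices C(f_i):
R = [[0, 0, 0, 0, 0], [1, 0, 0, 0, 12], [0, 1, 0, 0, 11], [0, 0, 1, 0, 2], [0, 0, 0, 1, -4]].

Note the characteristic polynomial does not split into linear factors over ℚ, so A has no Jordan form over ℚ; the rational canonical form exists over any field.

R = [[0, 0, 0, 0, 0], [1, 0, 0, 0, 12], [0, 1, 0, 0, 11], [0, 0, 1, 0, 2], [0, 0, 0, 1, -4]]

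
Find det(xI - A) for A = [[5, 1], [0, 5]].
xI - A = [[x - 5, -1], [0, x - 5]].

Expanding det(xI - A) along the first row:
det(xI - A) = + (x - 5)·det([[x - 5]]) - (-1)·det([[0]]).

Evaluating gives χ_A(x) = x^2 - 10x + 25 = (x - 5)^2.

χ_A(x) = (x - 5)^2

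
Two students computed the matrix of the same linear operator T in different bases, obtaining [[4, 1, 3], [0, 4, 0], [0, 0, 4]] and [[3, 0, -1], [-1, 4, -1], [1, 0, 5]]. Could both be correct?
Yes.

Two matrices over a field are similar if and only if they have the same invariant factors.

Both A and B have characteristic polynomial (x - 4)^3 and minimal polynomial (x - 4)^2. Computing further, both have invariant factors x - 4, (x - 4)^2. Hence A and B are similar.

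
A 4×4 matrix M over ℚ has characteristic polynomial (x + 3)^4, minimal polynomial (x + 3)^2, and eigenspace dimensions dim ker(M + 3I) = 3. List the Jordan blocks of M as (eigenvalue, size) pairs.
Jordan blocks: (-3, 2), (-3, 1), (-3, 1)

λ = -3: algebraic multiplicity 4 (exponent in χ_M), largest block size 2 (exponent in m_M), 3 blocks (geometric multiplicity). These force block sizes [2, 1, 1].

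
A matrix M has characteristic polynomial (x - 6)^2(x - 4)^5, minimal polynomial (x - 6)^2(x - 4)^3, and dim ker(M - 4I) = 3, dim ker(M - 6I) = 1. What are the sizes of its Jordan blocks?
Jordan blocks: (4, 3), (4, 1), (4, 1), (6, 2)

λ = 4: algebraic multiplicity 5 (exponent in χ_M), largest block size 3 (exponent in m_M), 3 blocks (geometric multiplicity). These force block sizes [3, 1, 1].
λ = 6: algebraic multiplicity 2 (exponent in χ_M), largest block size 2 (exponent in m_M), 1 block (geometric multiplicity). This forces block sizes [2].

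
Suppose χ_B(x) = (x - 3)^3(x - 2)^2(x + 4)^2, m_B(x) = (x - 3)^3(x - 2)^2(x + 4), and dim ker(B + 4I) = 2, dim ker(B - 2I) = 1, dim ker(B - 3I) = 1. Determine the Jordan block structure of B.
Jordan blocks: (-4, 1), (-4, 1), (2, 2), (3, 3)

λ = -4: algebraic multiplicity 2 (exponent in χ_B), largest block size 1 (exponent in m_B), 2 blocks (geometric multiplicity). These force block sizes [1, 1].
λ = 2: algebraic multiplicity 2 (exponent in χ_B), largest block size 2 (exponent in m_B), 1 block (geometric multiplicity). This forces block sizes [2].
λ = 3: algebraic multiplicity 3 (exponent in χ_B), largest block size 3 (exponent in m_B), 1 block (geometric multiplicity). This forces block sizes [3].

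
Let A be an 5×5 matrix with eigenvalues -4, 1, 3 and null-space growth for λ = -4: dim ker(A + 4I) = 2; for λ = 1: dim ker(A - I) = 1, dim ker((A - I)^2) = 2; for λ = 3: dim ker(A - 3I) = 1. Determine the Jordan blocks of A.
λ = -4: successive nullity increments [2] count blocks of size ≥ k; block sizes are [1, 1].
λ = 1: successive nullity increments [1, 1] count blocks of size ≥ k; block sizes are [2].
λ = 3: successive nullity increments [1] count blocks of size ≥ k; block sizes are [1].

Jordan blocks: (-4, 1), (-4, 1), (1, 2), (3, 1)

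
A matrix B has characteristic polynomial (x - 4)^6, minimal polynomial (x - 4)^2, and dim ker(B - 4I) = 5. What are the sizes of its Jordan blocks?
λ = 4: algebraic multiplicity 6 (exponent in χ_B), largest block size 2 (exponent in m_B), 5 blocks (geometric multiplicity). These force block sizes [2, 1, 1, 1, 1].

Jordan blocks: (4, 2), (4, 1), (4, 1), (4, 1), (4, 1)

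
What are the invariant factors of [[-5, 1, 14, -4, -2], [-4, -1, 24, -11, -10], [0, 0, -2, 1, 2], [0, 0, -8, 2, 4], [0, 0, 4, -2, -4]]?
The Jordan structure of A has elementary divisors (x + 3)^2, (x + 2)^2, x. Arranging the block sizes at each eigenvalue in decreasing order and taking row products gives the invariant factors.

Invariant factors (smallest first, each dividing the next): x(x + 2)^2(x + 3)^2.

Check: the last factor x(x + 2)^2(x + 3)^2 is the minimal polynomial, and the product x(x + 2)^2(x + 3)^2 is the characteristic polynomial.

x(x + 2)^2(x + 3)^2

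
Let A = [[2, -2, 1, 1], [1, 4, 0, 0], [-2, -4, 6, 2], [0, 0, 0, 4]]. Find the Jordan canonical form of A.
J = [[4, 1, 0, 0], [0, 4, 1, 0], [0, 0, 4, 0], [0, 0, 0, 4]]

The characteristic polynomial is det(xI - A) = (x - 4)^4, so the eigenvalues are 4 (algebraic multiplicity 4).

For λ = 4: rank(A - 4I) = 2, rank((A - 4I)^2) = 1, rank((A - 4I)^3) = 0. The eigenspace has dimension 4 - 2 = 2, so there are 2 Jordan blocks; the rank sequence gives block sizes [3, 1].

Assembling the blocks gives the Jordan form J above.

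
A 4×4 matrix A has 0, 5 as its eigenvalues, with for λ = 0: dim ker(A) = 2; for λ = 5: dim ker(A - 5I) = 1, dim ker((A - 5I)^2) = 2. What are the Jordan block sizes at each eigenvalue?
λ = 0: successive nullity increments [2] count blocks of size ≥ k; block sizes are [1, 1].
λ = 5: successive nullity increments [1, 1] count blocks of size ≥ k; block sizes are [2].

Jordan blocks: (0, 1), (0, 1), (5, 2)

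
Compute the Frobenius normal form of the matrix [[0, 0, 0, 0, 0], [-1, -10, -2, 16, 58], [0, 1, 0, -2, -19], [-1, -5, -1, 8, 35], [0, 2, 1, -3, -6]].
The invariant factors of A (the non-unit diagonal entries of the Smith normal form of xI - A over ℚ[x]) are x(x + 3)(x + 4)(x^2 + x + 1), each dividing the next. The characteristic polynomial is their product, x(x + 3)(x + 4)(x^2 + x + 1).

The rational canonical form is the block-diagonal matrix of companion matrices C(f_i):
R = [[0, 0, 0, 0, 0], [1, 0, 0, 0, -12], [0, 1, 0, 0, -19], [0, 0, 1, 0, -20], [0, 0, 0, 1, -8]].

Note the characteristic polynomial does not split into linear factors over ℚ, so A has no Jordan form over ℚ; the rational canonical form exists over any field.

R = [[0, 0, 0, 0, 0], [1, 0, 0, 0, -12], [0, 1, 0, 0, -19], [0, 0, 1, 0, -20], [0, 0, 0, 1, -8]]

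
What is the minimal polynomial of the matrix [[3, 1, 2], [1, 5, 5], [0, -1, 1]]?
The characteristic polynomial factors as (x - 3)^3. The minimal polynomial is ∏(x - λ)^{k_λ} where k_λ is the size of the largest Jordan block at λ.

For λ = 3: rank(A - 3I) = 2, and the largest Jordan block has size 3 (the smallest k with rank((A - 3I)^k) = rank((A - 3I)^(k+1))).

So m_A(x) = (x - 3)^3.

m_A(x) = (x - 3)^3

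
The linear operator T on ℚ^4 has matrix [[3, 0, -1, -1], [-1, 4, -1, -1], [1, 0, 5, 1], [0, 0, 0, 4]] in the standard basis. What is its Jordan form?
J = [[4, 1, 0, 0], [0, 4, 0, 0], [0, 0, 4, 0], [0, 0, 0, 4]]

The characteristic polynomial is det(xI - A) = (x - 4)^4, so the eigenvalues are 4 (algebraic multiplicity 4).

For λ = 4: rank(A - 4I) = 1, rank((A - 4I)^2) = 0. The eigenspace has dimension 4 - 1 = 3, so there are 3 Jordan blocks; the rank sequence gives block sizes [2, 1, 1].

Assembling the blocks gives the Jordan form J above.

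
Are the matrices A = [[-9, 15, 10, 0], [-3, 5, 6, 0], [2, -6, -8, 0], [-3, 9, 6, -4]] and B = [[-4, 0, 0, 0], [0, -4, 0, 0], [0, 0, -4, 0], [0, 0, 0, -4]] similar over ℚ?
No.

Both have characteristic polynomial (x + 4)^4, but the minimal polynomial of A is (x + 4)^2 while the minimal polynomial of B is x + 4. The minimal polynomial is a similarity invariant, so A and B are not similar.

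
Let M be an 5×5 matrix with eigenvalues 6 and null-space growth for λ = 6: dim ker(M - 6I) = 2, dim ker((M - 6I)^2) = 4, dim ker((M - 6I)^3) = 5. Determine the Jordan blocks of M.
λ = 6: successive nullity increments [2, 2, 1] count blocks of size ≥ k; block sizes are [3, 2].

Jordan blocks: (6, 3), (6, 2)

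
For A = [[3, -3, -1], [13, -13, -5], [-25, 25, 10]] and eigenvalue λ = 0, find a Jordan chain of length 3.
v_1 = [[2, 5, -7]]^T, v_2 = [[-2, -4, 5]]^T, v_3 = [[1, 1, 0]]^T

We seek v_1 ∈ ker(A^3) \ ker(A^2), then set v_{i+1} = A v_i.

One such chain is v_1 = [[2, 5, -7]]^T, v_2 = [[-2, -4, 5]]^T, v_3 = [[1, 1, 0]]^T. Check: A v_3 = [[0, 0, 0]]^T = 0.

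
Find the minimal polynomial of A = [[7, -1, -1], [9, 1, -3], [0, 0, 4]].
The characteristic polynomial factors as (x - 4)^3. The minimal polynomial is ∏(x - λ)^{k_λ} where k_λ is the size of the largest Jordan block at λ.

For λ = 4: rank(A - 4I) = 1, and the largest Jordan block has size 2 (the smallest k with rank((A - 4I)^k) = rank((A - 4I)^(k+1))).

So m_A(x) = (x - 4)^2.

m_A(x) = (x - 4)^2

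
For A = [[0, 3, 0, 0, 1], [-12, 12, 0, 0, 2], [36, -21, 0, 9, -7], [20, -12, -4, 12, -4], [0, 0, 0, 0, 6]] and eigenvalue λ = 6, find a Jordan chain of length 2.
We seek v_1 ∈ ker((A - 6I)^2) \ ker(A - 6I), then set v_{i+1} = (A - 6I) v_i.

One such chain is v_1 = [[0, 1, 5, 3, -2]]^T, v_2 = [[1, 2, -10, -6, 0]]^T. Check: (A - 6I) v_2 = [[0, 0, 0, 0, 0]]^T = 0.

v_1 = [[0, 1, 5, 3, -2]]^T, v_2 = [[1, 2, -10, -6, 0]]^T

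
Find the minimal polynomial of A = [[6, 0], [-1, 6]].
m_A(x) = (x - 6)^2

The characteristic polynomial factors as (x - 6)^2. The minimal polynomial is ∏(x - λ)^{k_λ} where k_λ is the size of the largest Jordan block at λ.

For λ = 6: rank(A - 6I) = 1, and the largest Jordan block has size 2 (the smallest k with rank((A - 6I)^k) = rank((A - 6I)^(k+1))).

So m_A(x) = (x - 6)^2.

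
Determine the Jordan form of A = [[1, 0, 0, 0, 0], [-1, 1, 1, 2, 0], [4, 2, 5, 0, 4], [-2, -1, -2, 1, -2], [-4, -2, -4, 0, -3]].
The characteristic polynomial is det(xI - A) = (x - 1)^5, so the eigenvalues are 1 (algebraic multiplicity 5).

For λ = 1: rank(A - I) = 2, rank((A - I)^2) = 1, rank((A - I)^3) = 0. The eigenspace has dimension 5 - 2 = 3, so there are 3 Jordan blocks; the rank sequence gives block sizes [3, 1, 1].

Assembling the blocks gives the Jordan form J above.

J = [[1, 1, 0, 0, 0], [0, 1, 1, 0, 0], [0, 0, 1, 0, 0], [0, 0, 0, 1, 0], [0, 0, 0, 0, 1]]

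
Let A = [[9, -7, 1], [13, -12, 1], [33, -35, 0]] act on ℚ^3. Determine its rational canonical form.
The invariant factors of A (the non-unit diagonal entries of the Smith normal form of xI - A over ℚ[x]) are (x + 5)(x^2 - 2x - 5), each dividing the next. The characteristic polynomial is their product, (x + 5)(x^2 - 2x - 5).

The rational canonical form is the block-diagonal matrix of companion matrices C(f_i):
R = [[0, 0, 25], [1, 0, 15], [0, 1, -3]].

Note the characteristic polynomial does not split into linear factors over ℚ, so A has no Jordan form over ℚ; the rational canonical form exists over any field.

R = [[0, 0, 25], [1, 0, 15], [0, 1, -3]]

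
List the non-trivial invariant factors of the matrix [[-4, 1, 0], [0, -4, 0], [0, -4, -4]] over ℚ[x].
The Jordan structure of A has elementary divisors (x + 4)^2, (x + 4). Arranging the block sizes at each eigenvalue in decreasing order and taking row products gives the invariant factors.

Invariant factors (smallest first, each dividing the next): x + 4, (x + 4)^2.

Check: the last factor (x + 4)^2 is the minimal polynomial, and the product (x + 4)^3 is the characteristic polynomial.

x + 4, (x + 4)^2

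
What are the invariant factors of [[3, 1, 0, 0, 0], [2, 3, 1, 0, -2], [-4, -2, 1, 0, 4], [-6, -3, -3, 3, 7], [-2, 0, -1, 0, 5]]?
The Jordan structure of A has elementary divisors (x - 3)^3, (x - 3)^2. Arranging the block sizes at each eigenvalue in decreasing order and taking row products gives the invariant factors.

Invariant factors (smallest first, each dividing the next): (x - 3)^2, (x - 3)^3.

Check: the last factor (x - 3)^3 is the minimal polynomial, and the product (x - 3)^5 is the characteristic polynomial.

(x - 3)^2, (x - 3)^3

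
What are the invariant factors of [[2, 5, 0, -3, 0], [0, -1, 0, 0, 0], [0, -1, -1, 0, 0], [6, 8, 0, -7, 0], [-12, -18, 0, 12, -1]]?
The Jordan structure of A has elementary divisors (x + 4), (x + 1)^2, (x + 1), (x + 1). Arranging the block sizes at each eigenvalue in decreasing order and taking row products gives the invariant factors.

Invariant factors (smallest first, each dividing the next): x + 1, x + 1, (x + 1)^2(x + 4).

Check: the last factor (x + 1)^2(x + 4) is the minimal polynomial, and the product (x + 1)^4(x + 4) is the characteristic polynomial.

x + 1, x + 1, (x + 1)^2(x + 4)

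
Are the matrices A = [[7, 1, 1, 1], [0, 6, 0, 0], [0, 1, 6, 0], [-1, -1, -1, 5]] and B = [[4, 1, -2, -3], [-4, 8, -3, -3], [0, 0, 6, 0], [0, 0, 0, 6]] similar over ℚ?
Two matrices over a field are similar if and only if they have the same invariant factors.

Both A and B have characteristic polynomial (x - 6)^4 and minimal polynomial (x - 6)^3. Computing further, both have invariant factors x - 6, (x - 6)^3. Hence A and B are similar.

Yes.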